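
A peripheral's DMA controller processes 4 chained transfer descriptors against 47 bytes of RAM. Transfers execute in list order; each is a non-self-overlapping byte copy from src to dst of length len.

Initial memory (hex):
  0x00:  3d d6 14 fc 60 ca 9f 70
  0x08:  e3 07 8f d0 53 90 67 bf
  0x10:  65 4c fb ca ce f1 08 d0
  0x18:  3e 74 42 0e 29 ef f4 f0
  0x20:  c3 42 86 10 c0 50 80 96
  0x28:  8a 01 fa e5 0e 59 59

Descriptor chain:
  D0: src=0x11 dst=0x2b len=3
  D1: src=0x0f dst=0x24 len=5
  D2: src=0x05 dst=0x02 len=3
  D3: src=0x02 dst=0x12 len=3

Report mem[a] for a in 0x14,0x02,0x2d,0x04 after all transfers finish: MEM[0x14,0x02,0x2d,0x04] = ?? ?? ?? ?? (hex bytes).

MEM[0x14,0x02,0x2d,0x04] = 70 ca ca 70

#0 dst[0x2b+3] := {0x4c,0xfb,0xca}
#1 dst[0x24+5] := {0xbf,0x65,0x4c,0xfb,0xca}
#2 dst[0x02+3] := {0xca,0x9f,0x70}
#3 dst[0x12+3] := {0xca,0x9f,0x70}
query mem[0x14]=0x70, mem[0x02]=0xca, mem[0x2d]=0xca, mem[0x04]=0x70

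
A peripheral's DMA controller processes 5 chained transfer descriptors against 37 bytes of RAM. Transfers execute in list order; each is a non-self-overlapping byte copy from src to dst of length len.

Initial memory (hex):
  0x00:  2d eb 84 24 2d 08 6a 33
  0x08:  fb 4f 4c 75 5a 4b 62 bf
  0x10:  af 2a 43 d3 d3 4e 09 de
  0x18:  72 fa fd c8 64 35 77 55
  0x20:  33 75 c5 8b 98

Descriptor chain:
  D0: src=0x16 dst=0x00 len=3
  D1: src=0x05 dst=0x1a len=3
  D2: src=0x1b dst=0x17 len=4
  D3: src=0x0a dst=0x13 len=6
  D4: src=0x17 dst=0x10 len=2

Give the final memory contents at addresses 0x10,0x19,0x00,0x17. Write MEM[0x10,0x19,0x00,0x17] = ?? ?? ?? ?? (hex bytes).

  after D0: wrote 3B at 0x00 = 09de72
  after D1: wrote 3B at 0x1a = 086a33
  after D2: wrote 4B at 0x17 = 6a333577
  after D3: wrote 6B at 0x13 = 4c755a4b62bf
  after D4: wrote 2B at 0x10 = 62bf
query mem[0x10]=0x62, mem[0x19]=0x35, mem[0x00]=0x09, mem[0x17]=0x62

MEM[0x10,0x19,0x00,0x17] = 62 35 09 62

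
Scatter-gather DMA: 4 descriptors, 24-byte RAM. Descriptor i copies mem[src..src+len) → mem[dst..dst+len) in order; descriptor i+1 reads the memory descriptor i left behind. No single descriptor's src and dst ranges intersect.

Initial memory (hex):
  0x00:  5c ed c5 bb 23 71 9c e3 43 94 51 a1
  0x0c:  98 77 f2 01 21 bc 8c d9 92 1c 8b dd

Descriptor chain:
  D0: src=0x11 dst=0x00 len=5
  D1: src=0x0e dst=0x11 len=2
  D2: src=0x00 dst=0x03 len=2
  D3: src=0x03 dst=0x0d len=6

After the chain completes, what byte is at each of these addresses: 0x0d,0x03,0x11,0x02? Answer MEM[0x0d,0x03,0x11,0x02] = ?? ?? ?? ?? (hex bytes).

  after D0: wrote 5B at 0x00 = bc8cd9921c
  after D1: wrote 2B at 0x11 = f201
  after D2: wrote 2B at 0x03 = bc8c
  after D3: wrote 6B at 0x0d = bc8c719ce343
query mem[0x0d]=0xbc, mem[0x03]=0xbc, mem[0x11]=0xe3, mem[0x02]=0xd9

MEM[0x0d,0x03,0x11,0x02] = bc bc e3 d9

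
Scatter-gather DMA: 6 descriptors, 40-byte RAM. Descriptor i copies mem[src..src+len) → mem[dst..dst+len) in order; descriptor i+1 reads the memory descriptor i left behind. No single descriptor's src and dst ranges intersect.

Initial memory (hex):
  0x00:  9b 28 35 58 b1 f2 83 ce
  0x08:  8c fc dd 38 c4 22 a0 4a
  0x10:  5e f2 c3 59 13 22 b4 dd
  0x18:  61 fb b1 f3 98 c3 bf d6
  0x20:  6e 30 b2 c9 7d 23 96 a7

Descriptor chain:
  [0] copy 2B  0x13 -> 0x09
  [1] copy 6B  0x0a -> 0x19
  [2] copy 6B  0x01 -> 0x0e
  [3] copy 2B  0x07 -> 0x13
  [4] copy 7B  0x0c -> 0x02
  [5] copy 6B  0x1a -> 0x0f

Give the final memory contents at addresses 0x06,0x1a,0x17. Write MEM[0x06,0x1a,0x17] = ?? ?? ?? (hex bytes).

  after D0: wrote 2B at 0x09 = 5913
  after D1: wrote 6B at 0x19 = 1338c422a04a
  after D2: wrote 6B at 0x0e = 283558b1f283
  after D3: wrote 2B at 0x13 = ce8c
  after D4: wrote 7B at 0x02 = c422283558b1f2
  after D5: wrote 6B at 0x0f = 38c422a04ad6
query mem[0x06]=0x58, mem[0x1a]=0x38, mem[0x17]=0xdd

MEM[0x06,0x1a,0x17] = 58 38 dd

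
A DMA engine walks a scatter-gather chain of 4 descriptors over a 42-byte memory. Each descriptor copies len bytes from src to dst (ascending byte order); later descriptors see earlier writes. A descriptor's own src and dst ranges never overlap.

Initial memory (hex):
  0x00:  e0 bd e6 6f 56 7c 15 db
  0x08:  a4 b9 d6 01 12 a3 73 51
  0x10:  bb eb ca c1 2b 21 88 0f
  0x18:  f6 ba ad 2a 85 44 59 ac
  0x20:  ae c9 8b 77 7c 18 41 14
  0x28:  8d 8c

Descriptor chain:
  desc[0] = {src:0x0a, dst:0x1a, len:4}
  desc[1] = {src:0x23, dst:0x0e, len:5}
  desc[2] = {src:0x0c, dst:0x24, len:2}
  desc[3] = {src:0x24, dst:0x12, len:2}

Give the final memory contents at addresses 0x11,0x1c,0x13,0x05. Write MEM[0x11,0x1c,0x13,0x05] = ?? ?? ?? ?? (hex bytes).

  after D0: wrote 4B at 0x1a = d60112a3
  after D1: wrote 5B at 0x0e = 777c184114
  after D2: wrote 2B at 0x24 = 12a3
  after D3: wrote 2B at 0x12 = 12a3
query mem[0x11]=0x41, mem[0x1c]=0x12, mem[0x13]=0xa3, mem[0x05]=0x7c

MEM[0x11,0x1c,0x13,0x05] = 41 12 a3 7c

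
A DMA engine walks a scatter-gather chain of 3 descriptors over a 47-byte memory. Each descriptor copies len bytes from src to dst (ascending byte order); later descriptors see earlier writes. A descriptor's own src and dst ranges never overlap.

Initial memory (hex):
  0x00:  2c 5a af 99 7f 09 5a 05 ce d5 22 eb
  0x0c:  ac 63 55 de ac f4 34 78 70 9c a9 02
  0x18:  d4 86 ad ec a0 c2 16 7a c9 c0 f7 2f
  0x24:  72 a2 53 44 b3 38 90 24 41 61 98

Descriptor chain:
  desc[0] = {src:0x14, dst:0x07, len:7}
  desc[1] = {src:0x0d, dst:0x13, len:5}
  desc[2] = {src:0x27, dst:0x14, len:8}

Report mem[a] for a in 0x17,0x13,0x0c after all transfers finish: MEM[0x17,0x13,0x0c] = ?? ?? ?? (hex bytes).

MEM[0x17,0x13,0x0c] = 90 ad 86

#0 dst[0x07+7] := {0x70,0x9c,0xa9,0x02,0xd4,0x86,0xad}
#1 dst[0x13+5] := {0xad,0x55,0xde,0xac,0xf4}
#2 dst[0x14+8] := {0x44,0xb3,0x38,0x90,0x24,0x41,0x61,0x98}
query mem[0x17]=0x90, mem[0x13]=0xad, mem[0x0c]=0x86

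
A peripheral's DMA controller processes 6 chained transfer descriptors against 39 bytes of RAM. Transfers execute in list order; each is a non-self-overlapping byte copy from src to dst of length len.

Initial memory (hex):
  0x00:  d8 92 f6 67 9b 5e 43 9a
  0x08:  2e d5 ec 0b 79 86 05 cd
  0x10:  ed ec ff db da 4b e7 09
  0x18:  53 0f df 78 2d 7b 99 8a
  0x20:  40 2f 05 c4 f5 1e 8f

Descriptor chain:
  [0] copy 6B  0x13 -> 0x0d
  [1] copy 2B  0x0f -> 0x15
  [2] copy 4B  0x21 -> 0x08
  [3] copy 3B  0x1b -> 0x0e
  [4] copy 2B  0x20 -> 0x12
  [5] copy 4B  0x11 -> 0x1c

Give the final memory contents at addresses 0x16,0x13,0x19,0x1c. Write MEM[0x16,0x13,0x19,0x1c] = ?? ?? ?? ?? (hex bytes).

[0] 0x13->0x0d len=6 : db da 4b e7 09 53
[1] 0x0f->0x15 len=2 : 4b e7
[2] 0x21->0x08 len=4 : 2f 05 c4 f5
[3] 0x1b->0x0e len=3 : 78 2d 7b
[4] 0x20->0x12 len=2 : 40 2f
[5] 0x11->0x1c len=4 : 09 40 2f da
query mem[0x16]=0xe7, mem[0x13]=0x2f, mem[0x19]=0x0f, mem[0x1c]=0x09

MEM[0x16,0x13,0x19,0x1c] = e7 2f 0f 09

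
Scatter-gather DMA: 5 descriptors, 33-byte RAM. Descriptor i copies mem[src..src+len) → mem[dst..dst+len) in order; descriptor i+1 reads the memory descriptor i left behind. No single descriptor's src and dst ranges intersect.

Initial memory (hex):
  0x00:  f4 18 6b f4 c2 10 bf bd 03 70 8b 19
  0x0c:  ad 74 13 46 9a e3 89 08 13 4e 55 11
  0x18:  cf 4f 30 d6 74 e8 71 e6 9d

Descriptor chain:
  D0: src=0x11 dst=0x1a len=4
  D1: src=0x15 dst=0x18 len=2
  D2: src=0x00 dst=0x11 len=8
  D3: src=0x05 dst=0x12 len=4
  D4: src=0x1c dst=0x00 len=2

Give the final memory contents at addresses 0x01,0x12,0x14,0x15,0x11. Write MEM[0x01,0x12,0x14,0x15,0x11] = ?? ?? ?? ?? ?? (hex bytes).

[0] 0x11->0x1a len=4 : e3 89 08 13
[1] 0x15->0x18 len=2 : 4e 55
[2] 0x00->0x11 len=8 : f4 18 6b f4 c2 10 bf bd
[3] 0x05->0x12 len=4 : 10 bf bd 03
[4] 0x1c->0x00 len=2 : 08 13
query mem[0x01]=0x13, mem[0x12]=0x10, mem[0x14]=0xbd, mem[0x15]=0x03, mem[0x11]=0xf4

MEM[0x01,0x12,0x14,0x15,0x11] = 13 10 bd 03 f4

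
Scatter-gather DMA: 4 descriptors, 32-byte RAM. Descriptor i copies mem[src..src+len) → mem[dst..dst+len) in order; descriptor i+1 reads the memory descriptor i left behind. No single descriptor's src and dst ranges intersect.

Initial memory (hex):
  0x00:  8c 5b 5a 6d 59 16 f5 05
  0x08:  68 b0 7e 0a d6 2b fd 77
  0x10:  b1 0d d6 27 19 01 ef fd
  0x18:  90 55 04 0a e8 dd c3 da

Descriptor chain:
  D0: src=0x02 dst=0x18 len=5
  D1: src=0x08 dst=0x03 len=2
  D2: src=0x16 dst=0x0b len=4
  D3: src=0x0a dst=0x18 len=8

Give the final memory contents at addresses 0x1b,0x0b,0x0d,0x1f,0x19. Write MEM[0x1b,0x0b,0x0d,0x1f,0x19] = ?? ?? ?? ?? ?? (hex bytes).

MEM[0x1b,0x0b,0x0d,0x1f,0x19] = 5a ef 5a 0d ef

[0] 0x02->0x18 len=5 : 5a 6d 59 16 f5
[1] 0x08->0x03 len=2 : 68 b0
[2] 0x16->0x0b len=4 : ef fd 5a 6d
[3] 0x0a->0x18 len=8 : 7e ef fd 5a 6d 77 b1 0d
query mem[0x1b]=0x5a, mem[0x0b]=0xef, mem[0x0d]=0x5a, mem[0x1f]=0x0d, mem[0x19]=0xef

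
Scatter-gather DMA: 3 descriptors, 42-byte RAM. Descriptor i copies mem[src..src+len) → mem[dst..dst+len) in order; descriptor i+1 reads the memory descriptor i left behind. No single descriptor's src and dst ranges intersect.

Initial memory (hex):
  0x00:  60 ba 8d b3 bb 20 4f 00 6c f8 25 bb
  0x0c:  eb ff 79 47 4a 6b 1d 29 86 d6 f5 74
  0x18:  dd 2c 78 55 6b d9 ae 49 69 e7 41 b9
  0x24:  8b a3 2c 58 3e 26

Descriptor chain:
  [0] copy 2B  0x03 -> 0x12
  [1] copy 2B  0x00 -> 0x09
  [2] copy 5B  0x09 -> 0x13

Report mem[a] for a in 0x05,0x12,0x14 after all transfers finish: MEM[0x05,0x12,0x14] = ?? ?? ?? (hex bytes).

[0] 0x03->0x12 len=2 : b3 bb
[1] 0x00->0x09 len=2 : 60 ba
[2] 0x09->0x13 len=5 : 60 ba bb eb ff
query mem[0x05]=0x20, mem[0x12]=0xb3, mem[0x14]=0xba

MEM[0x05,0x12,0x14] = 20 b3 ba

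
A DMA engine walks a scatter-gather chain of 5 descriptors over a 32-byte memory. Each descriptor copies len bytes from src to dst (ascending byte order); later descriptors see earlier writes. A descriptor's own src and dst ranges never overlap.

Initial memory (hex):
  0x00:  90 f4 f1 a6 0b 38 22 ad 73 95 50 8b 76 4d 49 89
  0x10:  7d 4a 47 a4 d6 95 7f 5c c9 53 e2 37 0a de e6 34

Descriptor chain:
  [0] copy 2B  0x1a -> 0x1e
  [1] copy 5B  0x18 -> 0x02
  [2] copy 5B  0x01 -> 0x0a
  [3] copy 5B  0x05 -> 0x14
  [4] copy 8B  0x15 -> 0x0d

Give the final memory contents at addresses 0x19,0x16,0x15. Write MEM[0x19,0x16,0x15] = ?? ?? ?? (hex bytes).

  after D0: wrote 2B at 0x1e = e237
  after D1: wrote 5B at 0x02 = c953e2370a
  after D2: wrote 5B at 0x0a = f4c953e237
  after D3: wrote 5B at 0x14 = 370aad7395
  after D4: wrote 8B at 0x0d = 0aad739553e2370a
query mem[0x19]=0x53, mem[0x16]=0xad, mem[0x15]=0x0a

MEM[0x19,0x16,0x15] = 53 ad 0a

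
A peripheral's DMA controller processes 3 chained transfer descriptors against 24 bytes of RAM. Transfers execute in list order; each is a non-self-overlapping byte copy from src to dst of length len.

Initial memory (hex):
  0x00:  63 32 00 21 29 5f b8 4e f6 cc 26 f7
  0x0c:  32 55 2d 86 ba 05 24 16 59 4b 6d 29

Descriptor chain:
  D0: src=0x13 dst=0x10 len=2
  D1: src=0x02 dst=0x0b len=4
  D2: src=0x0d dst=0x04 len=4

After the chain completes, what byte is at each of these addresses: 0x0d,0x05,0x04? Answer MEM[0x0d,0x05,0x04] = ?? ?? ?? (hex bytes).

MEM[0x0d,0x05,0x04] = 29 5f 29

D0: mem[0x10..0x11] <- [16 59]
D1: mem[0x0b..0x0e] <- [00 21 29 5f]
D2: mem[0x04..0x07] <- [29 5f 86 16]
query mem[0x0d]=0x29, mem[0x05]=0x5f, mem[0x04]=0x29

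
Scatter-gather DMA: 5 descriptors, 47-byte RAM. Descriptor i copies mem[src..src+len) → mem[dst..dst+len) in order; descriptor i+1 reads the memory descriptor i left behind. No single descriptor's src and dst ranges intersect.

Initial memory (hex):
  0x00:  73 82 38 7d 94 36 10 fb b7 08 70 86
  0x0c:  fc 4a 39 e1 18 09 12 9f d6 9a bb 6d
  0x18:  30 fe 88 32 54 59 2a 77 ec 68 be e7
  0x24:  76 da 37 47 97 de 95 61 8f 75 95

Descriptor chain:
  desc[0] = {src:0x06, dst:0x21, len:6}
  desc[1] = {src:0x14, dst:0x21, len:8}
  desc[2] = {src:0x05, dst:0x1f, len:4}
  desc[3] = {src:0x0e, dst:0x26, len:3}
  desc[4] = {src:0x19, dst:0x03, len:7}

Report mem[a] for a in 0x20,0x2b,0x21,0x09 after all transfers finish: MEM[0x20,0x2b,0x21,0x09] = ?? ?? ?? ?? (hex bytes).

MEM[0x20,0x2b,0x21,0x09] = 10 61 fb 36

#0 dst[0x21+6] := {0x10,0xfb,0xb7,0x08,0x70,0x86}
#1 dst[0x21+8] := {0xd6,0x9a,0xbb,0x6d,0x30,0xfe,0x88,0x32}
#2 dst[0x1f+4] := {0x36,0x10,0xfb,0xb7}
#3 dst[0x26+3] := {0x39,0xe1,0x18}
#4 dst[0x03+7] := {0xfe,0x88,0x32,0x54,0x59,0x2a,0x36}
query mem[0x20]=0x10, mem[0x2b]=0x61, mem[0x21]=0xfb, mem[0x09]=0x36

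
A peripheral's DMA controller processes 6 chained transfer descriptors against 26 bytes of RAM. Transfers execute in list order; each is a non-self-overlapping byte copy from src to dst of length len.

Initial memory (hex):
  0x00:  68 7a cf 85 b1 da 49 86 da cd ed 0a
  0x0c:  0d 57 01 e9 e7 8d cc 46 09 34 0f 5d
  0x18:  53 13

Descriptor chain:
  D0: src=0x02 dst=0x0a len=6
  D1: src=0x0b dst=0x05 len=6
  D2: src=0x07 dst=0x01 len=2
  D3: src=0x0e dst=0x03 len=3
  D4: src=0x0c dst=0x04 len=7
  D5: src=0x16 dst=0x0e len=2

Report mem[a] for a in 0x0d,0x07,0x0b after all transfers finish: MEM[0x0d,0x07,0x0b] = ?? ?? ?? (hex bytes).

[0] 0x02->0x0a len=6 : cf 85 b1 da 49 86
[1] 0x0b->0x05 len=6 : 85 b1 da 49 86 e7
[2] 0x07->0x01 len=2 : da 49
[3] 0x0e->0x03 len=3 : 49 86 e7
[4] 0x0c->0x04 len=7 : b1 da 49 86 e7 8d cc
[5] 0x16->0x0e len=2 : 0f 5d
query mem[0x0d]=0xda, mem[0x07]=0x86, mem[0x0b]=0x85

MEM[0x0d,0x07,0x0b] = da 86 85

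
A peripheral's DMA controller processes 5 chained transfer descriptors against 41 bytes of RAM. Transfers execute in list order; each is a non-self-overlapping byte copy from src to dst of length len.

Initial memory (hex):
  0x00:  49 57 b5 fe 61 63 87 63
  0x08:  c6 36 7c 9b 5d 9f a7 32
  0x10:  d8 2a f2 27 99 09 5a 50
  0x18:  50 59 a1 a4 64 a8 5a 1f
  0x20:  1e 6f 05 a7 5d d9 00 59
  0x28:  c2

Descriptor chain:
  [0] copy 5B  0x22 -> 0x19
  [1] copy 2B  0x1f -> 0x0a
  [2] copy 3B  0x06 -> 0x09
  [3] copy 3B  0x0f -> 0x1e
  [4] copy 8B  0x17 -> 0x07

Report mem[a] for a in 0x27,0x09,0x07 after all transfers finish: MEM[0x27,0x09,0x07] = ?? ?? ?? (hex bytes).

MEM[0x27,0x09,0x07] = 59 05 50

#0 dst[0x19+5] := {0x05,0xa7,0x5d,0xd9,0x00}
#1 dst[0x0a+2] := {0x1f,0x1e}
#2 dst[0x09+3] := {0x87,0x63,0xc6}
#3 dst[0x1e+3] := {0x32,0xd8,0x2a}
#4 dst[0x07+8] := {0x50,0x50,0x05,0xa7,0x5d,0xd9,0x00,0x32}
query mem[0x27]=0x59, mem[0x09]=0x05, mem[0x07]=0x50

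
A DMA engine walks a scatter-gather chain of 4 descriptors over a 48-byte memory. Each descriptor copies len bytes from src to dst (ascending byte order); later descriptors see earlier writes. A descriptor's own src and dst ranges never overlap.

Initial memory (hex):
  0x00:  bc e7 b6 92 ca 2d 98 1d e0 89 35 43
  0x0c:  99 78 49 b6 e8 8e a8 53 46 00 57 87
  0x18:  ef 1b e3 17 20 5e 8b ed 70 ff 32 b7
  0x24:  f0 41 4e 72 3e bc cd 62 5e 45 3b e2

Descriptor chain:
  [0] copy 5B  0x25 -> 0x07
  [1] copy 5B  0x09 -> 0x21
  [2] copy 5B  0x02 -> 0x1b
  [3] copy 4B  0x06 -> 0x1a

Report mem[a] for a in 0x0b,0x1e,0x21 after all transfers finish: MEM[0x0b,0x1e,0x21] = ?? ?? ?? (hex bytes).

MEM[0x0b,0x1e,0x21] = bc 2d 72

  after D0: wrote 5B at 0x07 = 414e723ebc
  after D1: wrote 5B at 0x21 = 723ebc9978
  after D2: wrote 5B at 0x1b = b692ca2d98
  after D3: wrote 4B at 0x1a = 98414e72
query mem[0x0b]=0xbc, mem[0x1e]=0x2d, mem[0x21]=0x72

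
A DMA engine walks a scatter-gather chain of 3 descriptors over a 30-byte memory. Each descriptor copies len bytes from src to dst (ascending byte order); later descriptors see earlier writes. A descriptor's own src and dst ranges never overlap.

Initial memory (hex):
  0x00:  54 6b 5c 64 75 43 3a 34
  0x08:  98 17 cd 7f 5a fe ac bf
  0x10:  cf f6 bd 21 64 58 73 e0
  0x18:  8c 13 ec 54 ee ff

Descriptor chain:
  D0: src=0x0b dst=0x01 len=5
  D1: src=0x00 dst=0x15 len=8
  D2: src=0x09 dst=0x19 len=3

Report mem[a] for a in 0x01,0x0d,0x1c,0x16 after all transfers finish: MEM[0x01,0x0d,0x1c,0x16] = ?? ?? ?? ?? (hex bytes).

D0: mem[0x01..0x05] <- [7f 5a fe ac bf]
D1: mem[0x15..0x1c] <- [54 7f 5a fe ac bf 3a 34]
D2: mem[0x19..0x1b] <- [17 cd 7f]
query mem[0x01]=0x7f, mem[0x0d]=0xfe, mem[0x1c]=0x34, mem[0x16]=0x7f

MEM[0x01,0x0d,0x1c,0x16] = 7f fe 34 7f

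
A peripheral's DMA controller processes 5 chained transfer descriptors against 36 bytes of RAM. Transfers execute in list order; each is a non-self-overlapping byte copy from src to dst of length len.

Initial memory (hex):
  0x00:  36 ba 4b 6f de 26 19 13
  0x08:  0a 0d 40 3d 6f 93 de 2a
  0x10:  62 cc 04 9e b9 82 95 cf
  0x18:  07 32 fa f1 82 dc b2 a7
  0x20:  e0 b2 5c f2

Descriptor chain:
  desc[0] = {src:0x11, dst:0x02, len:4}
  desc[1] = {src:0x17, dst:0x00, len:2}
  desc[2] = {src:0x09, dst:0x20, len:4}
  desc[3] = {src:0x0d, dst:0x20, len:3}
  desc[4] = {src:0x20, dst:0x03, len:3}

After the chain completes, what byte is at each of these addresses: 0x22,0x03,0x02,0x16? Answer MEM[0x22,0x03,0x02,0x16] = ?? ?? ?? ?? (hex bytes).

[0] 0x11->0x02 len=4 : cc 04 9e b9
[1] 0x17->0x00 len=2 : cf 07
[2] 0x09->0x20 len=4 : 0d 40 3d 6f
[3] 0x0d->0x20 len=3 : 93 de 2a
[4] 0x20->0x03 len=3 : 93 de 2a
query mem[0x22]=0x2a, mem[0x03]=0x93, mem[0x02]=0xcc, mem[0x16]=0x95

MEM[0x22,0x03,0x02,0x16] = 2a 93 cc 95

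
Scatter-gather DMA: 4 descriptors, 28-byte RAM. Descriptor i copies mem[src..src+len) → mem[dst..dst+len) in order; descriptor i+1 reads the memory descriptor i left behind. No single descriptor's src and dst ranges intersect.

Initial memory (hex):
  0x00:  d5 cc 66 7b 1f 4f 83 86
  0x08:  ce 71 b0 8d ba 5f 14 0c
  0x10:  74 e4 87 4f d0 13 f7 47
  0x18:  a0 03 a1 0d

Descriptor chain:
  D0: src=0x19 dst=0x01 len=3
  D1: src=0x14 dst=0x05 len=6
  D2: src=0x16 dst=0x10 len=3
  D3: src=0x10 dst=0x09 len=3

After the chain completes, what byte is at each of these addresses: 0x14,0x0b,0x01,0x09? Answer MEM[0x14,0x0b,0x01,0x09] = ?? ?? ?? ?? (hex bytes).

D0: mem[0x01..0x03] <- [03 a1 0d]
D1: mem[0x05..0x0a] <- [d0 13 f7 47 a0 03]
D2: mem[0x10..0x12] <- [f7 47 a0]
D3: mem[0x09..0x0b] <- [f7 47 a0]
query mem[0x14]=0xd0, mem[0x0b]=0xa0, mem[0x01]=0x03, mem[0x09]=0xf7

MEM[0x14,0x0b,0x01,0x09] = d0 a0 03 f7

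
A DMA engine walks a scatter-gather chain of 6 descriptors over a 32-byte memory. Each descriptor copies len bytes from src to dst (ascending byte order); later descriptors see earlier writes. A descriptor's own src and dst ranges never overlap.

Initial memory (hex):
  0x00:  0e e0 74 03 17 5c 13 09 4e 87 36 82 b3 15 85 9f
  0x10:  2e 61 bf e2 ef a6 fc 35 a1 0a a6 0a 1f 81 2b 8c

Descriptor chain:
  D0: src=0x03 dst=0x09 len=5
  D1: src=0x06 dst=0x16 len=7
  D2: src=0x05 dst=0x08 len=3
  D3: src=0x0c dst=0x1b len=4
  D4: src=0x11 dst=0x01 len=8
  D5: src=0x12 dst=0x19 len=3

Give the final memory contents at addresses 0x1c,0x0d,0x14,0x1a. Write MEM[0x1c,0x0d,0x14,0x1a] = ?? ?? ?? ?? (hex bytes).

MEM[0x1c,0x0d,0x14,0x1a] = 09 09 ef e2

D0: mem[0x09..0x0d] <- [03 17 5c 13 09]
D1: mem[0x16..0x1c] <- [13 09 4e 03 17 5c 13]
D2: mem[0x08..0x0a] <- [5c 13 09]
D3: mem[0x1b..0x1e] <- [13 09 85 9f]
D4: mem[0x01..0x08] <- [61 bf e2 ef a6 13 09 4e]
D5: mem[0x19..0x1b] <- [bf e2 ef]
query mem[0x1c]=0x09, mem[0x0d]=0x09, mem[0x14]=0xef, mem[0x1a]=0xe2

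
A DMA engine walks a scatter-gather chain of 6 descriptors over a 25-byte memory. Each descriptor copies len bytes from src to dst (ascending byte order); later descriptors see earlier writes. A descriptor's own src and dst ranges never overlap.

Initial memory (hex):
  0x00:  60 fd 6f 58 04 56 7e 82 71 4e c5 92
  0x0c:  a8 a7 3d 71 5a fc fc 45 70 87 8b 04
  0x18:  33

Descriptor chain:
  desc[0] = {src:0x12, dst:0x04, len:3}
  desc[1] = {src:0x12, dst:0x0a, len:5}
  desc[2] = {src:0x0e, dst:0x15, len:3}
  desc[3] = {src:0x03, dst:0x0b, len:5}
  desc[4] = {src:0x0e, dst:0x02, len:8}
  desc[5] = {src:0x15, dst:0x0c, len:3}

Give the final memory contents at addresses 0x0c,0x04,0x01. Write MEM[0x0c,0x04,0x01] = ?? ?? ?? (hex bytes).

MEM[0x0c,0x04,0x01] = 8b 5a fd

D0: mem[0x04..0x06] <- [fc 45 70]
D1: mem[0x0a..0x0e] <- [fc 45 70 87 8b]
D2: mem[0x15..0x17] <- [8b 71 5a]
D3: mem[0x0b..0x0f] <- [58 fc 45 70 82]
D4: mem[0x02..0x09] <- [70 82 5a fc fc 45 70 8b]
D5: mem[0x0c..0x0e] <- [8b 71 5a]
query mem[0x0c]=0x8b, mem[0x04]=0x5a, mem[0x01]=0xfd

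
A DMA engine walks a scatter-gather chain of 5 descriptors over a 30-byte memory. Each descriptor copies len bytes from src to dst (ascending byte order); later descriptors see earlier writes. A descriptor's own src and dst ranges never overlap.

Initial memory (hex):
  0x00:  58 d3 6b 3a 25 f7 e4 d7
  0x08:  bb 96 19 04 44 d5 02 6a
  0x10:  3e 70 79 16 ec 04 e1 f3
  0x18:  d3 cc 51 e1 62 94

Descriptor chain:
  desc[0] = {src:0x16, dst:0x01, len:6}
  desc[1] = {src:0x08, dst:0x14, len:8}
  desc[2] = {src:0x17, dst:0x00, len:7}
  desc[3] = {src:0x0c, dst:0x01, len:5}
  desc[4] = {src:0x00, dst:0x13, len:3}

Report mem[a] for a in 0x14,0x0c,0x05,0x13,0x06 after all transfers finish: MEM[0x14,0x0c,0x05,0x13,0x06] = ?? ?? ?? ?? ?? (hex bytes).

MEM[0x14,0x0c,0x05,0x13,0x06] = 44 44 3e 04 94

  after D0: wrote 6B at 0x01 = e1f3d3cc51e1
  after D1: wrote 8B at 0x14 = bb96190444d5026a
  after D2: wrote 7B at 0x00 = 0444d5026a6294
  after D3: wrote 5B at 0x01 = 44d5026a3e
  after D4: wrote 3B at 0x13 = 0444d5
query mem[0x14]=0x44, mem[0x0c]=0x44, mem[0x05]=0x3e, mem[0x13]=0x04, mem[0x06]=0x94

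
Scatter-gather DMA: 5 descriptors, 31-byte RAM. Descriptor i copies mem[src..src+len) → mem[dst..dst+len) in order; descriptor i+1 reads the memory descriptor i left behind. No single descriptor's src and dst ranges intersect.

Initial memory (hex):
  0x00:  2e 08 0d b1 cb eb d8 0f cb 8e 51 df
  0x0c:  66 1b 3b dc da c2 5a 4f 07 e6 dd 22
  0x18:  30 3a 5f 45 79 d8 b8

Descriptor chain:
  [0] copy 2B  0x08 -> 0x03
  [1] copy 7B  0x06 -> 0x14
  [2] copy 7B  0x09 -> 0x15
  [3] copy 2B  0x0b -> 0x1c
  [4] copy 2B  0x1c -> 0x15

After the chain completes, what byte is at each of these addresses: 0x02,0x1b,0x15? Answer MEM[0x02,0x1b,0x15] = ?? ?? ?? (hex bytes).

MEM[0x02,0x1b,0x15] = 0d dc df

#0 dst[0x03+2] := {0xcb,0x8e}
#1 dst[0x14+7] := {0xd8,0x0f,0xcb,0x8e,0x51,0xdf,0x66}
#2 dst[0x15+7] := {0x8e,0x51,0xdf,0x66,0x1b,0x3b,0xdc}
#3 dst[0x1c+2] := {0xdf,0x66}
#4 dst[0x15+2] := {0xdf,0x66}
query mem[0x02]=0x0d, mem[0x1b]=0xdc, mem[0x15]=0xdf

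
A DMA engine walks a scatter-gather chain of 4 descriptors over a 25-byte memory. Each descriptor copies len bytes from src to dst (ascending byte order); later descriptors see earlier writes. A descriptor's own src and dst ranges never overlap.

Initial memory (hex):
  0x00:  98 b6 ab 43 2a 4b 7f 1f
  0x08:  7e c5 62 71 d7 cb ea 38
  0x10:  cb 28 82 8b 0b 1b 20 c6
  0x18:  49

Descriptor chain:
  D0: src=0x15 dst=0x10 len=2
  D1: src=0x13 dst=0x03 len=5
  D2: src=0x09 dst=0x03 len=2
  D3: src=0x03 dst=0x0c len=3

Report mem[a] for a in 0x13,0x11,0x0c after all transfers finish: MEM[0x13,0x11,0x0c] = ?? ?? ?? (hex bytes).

[0] 0x15->0x10 len=2 : 1b 20
[1] 0x13->0x03 len=5 : 8b 0b 1b 20 c6
[2] 0x09->0x03 len=2 : c5 62
[3] 0x03->0x0c len=3 : c5 62 1b
query mem[0x13]=0x8b, mem[0x11]=0x20, mem[0x0c]=0xc5

MEM[0x13,0x11,0x0c] = 8b 20 c5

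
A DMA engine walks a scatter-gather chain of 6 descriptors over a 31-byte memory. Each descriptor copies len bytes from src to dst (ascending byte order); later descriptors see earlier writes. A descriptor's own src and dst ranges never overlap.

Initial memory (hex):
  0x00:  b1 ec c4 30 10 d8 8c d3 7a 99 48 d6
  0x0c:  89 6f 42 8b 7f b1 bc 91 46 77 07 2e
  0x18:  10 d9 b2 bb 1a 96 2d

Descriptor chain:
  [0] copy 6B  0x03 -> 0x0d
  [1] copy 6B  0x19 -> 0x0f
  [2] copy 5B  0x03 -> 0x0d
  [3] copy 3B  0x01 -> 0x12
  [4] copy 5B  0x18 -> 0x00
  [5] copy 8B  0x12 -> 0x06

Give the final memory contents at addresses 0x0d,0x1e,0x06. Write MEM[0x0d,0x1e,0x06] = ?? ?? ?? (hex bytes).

MEM[0x0d,0x1e,0x06] = d9 2d ec

D0: mem[0x0d..0x12] <- [30 10 d8 8c d3 7a]
D1: mem[0x0f..0x14] <- [d9 b2 bb 1a 96 2d]
D2: mem[0x0d..0x11] <- [30 10 d8 8c d3]
D3: mem[0x12..0x14] <- [ec c4 30]
D4: mem[0x00..0x04] <- [10 d9 b2 bb 1a]
D5: mem[0x06..0x0d] <- [ec c4 30 77 07 2e 10 d9]
query mem[0x0d]=0xd9, mem[0x1e]=0x2d, mem[0x06]=0xec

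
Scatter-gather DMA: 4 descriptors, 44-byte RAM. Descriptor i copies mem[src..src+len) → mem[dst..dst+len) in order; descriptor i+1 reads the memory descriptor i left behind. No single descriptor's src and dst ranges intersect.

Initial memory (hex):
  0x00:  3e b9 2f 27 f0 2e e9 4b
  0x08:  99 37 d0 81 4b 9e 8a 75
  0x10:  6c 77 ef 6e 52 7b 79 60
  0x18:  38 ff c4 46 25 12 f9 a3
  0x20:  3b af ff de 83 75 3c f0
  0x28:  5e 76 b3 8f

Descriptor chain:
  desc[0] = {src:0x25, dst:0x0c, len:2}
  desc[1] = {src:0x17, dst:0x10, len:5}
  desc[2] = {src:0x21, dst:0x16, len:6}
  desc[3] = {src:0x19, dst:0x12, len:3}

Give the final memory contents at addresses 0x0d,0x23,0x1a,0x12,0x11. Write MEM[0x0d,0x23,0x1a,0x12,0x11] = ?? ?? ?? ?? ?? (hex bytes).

[0] 0x25->0x0c len=2 : 75 3c
[1] 0x17->0x10 len=5 : 60 38 ff c4 46
[2] 0x21->0x16 len=6 : af ff de 83 75 3c
[3] 0x19->0x12 len=3 : 83 75 3c
query mem[0x0d]=0x3c, mem[0x23]=0xde, mem[0x1a]=0x75, mem[0x12]=0x83, mem[0x11]=0x38

MEM[0x0d,0x23,0x1a,0x12,0x11] = 3c de 75 83 38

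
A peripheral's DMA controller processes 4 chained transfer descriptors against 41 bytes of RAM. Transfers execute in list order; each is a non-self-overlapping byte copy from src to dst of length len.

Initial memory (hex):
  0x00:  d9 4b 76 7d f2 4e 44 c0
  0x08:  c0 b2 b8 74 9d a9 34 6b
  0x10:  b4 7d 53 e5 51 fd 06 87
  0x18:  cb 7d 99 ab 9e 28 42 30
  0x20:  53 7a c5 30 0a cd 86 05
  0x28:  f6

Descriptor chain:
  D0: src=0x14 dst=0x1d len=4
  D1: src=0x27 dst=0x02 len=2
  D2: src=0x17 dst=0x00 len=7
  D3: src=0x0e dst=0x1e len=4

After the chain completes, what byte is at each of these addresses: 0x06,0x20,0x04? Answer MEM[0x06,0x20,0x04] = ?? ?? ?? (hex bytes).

[0] 0x14->0x1d len=4 : 51 fd 06 87
[1] 0x27->0x02 len=2 : 05 f6
[2] 0x17->0x00 len=7 : 87 cb 7d 99 ab 9e 51
[3] 0x0e->0x1e len=4 : 34 6b b4 7d
query mem[0x06]=0x51, mem[0x20]=0xb4, mem[0x04]=0xab

MEM[0x06,0x20,0x04] = 51 b4 ab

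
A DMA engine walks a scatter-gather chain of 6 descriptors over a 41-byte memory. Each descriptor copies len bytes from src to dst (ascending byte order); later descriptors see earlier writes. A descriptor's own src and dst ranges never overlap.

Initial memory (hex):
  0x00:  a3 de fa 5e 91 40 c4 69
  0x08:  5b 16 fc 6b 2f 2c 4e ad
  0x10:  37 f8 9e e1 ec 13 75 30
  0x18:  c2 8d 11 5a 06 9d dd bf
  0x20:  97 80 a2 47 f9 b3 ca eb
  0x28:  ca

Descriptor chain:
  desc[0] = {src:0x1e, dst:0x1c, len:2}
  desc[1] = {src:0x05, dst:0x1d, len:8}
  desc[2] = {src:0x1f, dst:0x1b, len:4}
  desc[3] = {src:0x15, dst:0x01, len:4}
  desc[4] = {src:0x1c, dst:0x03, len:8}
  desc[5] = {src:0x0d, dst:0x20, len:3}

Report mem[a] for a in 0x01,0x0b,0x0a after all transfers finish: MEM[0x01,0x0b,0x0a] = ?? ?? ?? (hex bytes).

MEM[0x01,0x0b,0x0a] = 13 6b 6b

  after D0: wrote 2B at 0x1c = ddbf
  after D1: wrote 8B at 0x1d = 40c4695b16fc6b2f
  after D2: wrote 4B at 0x1b = 695b16fc
  after D3: wrote 4B at 0x01 = 137530c2
  after D4: wrote 8B at 0x03 = 5b16fc695b16fc6b
  after D5: wrote 3B at 0x20 = 2c4ead
query mem[0x01]=0x13, mem[0x0b]=0x6b, mem[0x0a]=0x6b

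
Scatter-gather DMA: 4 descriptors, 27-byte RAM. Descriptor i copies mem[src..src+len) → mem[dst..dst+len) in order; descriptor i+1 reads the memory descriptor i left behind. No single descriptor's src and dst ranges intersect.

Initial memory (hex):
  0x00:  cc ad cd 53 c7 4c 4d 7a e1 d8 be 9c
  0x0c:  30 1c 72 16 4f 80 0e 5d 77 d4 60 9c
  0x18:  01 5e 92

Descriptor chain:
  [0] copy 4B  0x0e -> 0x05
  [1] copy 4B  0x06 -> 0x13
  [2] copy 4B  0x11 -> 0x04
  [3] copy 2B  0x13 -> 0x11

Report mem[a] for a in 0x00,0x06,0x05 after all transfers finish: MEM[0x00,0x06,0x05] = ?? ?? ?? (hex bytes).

MEM[0x00,0x06,0x05] = cc 16 0e

[0] 0x0e->0x05 len=4 : 72 16 4f 80
[1] 0x06->0x13 len=4 : 16 4f 80 d8
[2] 0x11->0x04 len=4 : 80 0e 16 4f
[3] 0x13->0x11 len=2 : 16 4f
query mem[0x00]=0xcc, mem[0x06]=0x16, mem[0x05]=0x0e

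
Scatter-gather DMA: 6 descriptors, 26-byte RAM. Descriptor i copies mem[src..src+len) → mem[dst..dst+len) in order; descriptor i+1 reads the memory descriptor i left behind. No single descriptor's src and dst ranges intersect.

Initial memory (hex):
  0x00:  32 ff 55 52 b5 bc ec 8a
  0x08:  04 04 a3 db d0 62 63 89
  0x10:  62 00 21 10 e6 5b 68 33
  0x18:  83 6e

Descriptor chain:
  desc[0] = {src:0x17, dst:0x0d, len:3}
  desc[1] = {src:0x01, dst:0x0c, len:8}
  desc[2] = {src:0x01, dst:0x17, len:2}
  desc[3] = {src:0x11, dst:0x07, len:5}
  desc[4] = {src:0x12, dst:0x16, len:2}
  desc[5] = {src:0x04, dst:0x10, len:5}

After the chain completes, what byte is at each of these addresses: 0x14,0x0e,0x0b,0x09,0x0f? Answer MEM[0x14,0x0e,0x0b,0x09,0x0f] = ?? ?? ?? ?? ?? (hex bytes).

#0 dst[0x0d+3] := {0x33,0x83,0x6e}
#1 dst[0x0c+8] := {0xff,0x55,0x52,0xb5,0xbc,0xec,0x8a,0x04}
#2 dst[0x17+2] := {0xff,0x55}
#3 dst[0x07+5] := {0xec,0x8a,0x04,0xe6,0x5b}
#4 dst[0x16+2] := {0x8a,0x04}
#5 dst[0x10+5] := {0xb5,0xbc,0xec,0xec,0x8a}
query mem[0x14]=0x8a, mem[0x0e]=0x52, mem[0x0b]=0x5b, mem[0x09]=0x04, mem[0x0f]=0xb5

MEM[0x14,0x0e,0x0b,0x09,0x0f] = 8a 52 5b 04 b5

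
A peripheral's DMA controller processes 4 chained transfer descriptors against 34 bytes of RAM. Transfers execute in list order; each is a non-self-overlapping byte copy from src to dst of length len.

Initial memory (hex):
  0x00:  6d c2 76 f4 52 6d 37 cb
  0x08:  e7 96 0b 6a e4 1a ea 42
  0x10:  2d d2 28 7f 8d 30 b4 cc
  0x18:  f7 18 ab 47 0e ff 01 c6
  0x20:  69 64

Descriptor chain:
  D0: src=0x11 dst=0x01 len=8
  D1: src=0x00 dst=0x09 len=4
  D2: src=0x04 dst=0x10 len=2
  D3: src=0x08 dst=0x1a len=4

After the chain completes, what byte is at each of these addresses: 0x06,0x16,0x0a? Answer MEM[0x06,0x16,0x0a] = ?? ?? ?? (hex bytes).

MEM[0x06,0x16,0x0a] = b4 b4 d2

D0: mem[0x01..0x08] <- [d2 28 7f 8d 30 b4 cc f7]
D1: mem[0x09..0x0c] <- [6d d2 28 7f]
D2: mem[0x10..0x11] <- [8d 30]
D3: mem[0x1a..0x1d] <- [f7 6d d2 28]
query mem[0x06]=0xb4, mem[0x16]=0xb4, mem[0x0a]=0xd2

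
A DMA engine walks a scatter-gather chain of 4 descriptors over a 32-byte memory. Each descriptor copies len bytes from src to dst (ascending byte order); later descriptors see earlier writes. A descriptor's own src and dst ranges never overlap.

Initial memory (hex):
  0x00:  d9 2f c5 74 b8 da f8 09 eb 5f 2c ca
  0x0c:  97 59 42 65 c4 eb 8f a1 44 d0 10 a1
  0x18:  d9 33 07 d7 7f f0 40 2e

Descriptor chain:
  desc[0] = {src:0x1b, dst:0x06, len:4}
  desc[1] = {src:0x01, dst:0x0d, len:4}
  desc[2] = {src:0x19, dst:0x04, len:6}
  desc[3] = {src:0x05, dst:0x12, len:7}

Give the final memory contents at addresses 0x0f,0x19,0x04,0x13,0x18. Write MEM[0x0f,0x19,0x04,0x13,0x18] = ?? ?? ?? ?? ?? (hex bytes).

MEM[0x0f,0x19,0x04,0x13,0x18] = 74 33 33 d7 ca

  after D0: wrote 4B at 0x06 = d77ff040
  after D1: wrote 4B at 0x0d = 2fc574b8
  after D2: wrote 6B at 0x04 = 3307d77ff040
  after D3: wrote 7B at 0x12 = 07d77ff0402cca
query mem[0x0f]=0x74, mem[0x19]=0x33, mem[0x04]=0x33, mem[0x13]=0xd7, mem[0x18]=0xca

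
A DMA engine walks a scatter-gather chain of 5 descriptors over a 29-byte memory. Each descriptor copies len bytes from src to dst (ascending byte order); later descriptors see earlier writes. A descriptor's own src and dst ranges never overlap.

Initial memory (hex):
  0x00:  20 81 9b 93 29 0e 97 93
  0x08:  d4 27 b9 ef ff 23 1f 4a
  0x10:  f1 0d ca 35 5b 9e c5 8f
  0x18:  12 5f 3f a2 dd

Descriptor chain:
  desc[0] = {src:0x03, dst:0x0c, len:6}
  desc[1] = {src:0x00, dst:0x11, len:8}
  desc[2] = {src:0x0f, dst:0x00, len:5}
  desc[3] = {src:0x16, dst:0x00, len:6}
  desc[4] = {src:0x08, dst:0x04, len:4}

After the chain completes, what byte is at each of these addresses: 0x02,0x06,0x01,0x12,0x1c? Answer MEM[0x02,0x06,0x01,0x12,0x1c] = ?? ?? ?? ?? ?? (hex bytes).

MEM[0x02,0x06,0x01,0x12,0x1c] = 93 b9 97 81 dd

  after D0: wrote 6B at 0x0c = 93290e9793d4
  after D1: wrote 8B at 0x11 = 20819b93290e9793
  after D2: wrote 5B at 0x00 = 979320819b
  after D3: wrote 6B at 0x00 = 0e97935f3fa2
  after D4: wrote 4B at 0x04 = d427b9ef
query mem[0x02]=0x93, mem[0x06]=0xb9, mem[0x01]=0x97, mem[0x12]=0x81, mem[0x1c]=0xdd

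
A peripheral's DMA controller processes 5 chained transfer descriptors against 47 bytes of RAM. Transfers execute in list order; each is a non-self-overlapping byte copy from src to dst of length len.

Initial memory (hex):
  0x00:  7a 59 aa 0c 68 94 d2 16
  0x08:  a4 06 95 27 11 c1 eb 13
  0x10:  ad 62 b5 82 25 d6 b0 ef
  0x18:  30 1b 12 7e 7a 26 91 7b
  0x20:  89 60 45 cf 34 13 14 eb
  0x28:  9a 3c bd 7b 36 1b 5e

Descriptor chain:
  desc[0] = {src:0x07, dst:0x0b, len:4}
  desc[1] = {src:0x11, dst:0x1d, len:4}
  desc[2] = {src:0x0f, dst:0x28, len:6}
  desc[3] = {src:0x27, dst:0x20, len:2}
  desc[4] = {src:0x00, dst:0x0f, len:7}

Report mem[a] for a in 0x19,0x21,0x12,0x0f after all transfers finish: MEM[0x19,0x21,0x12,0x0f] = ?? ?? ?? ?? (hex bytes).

MEM[0x19,0x21,0x12,0x0f] = 1b 13 0c 7a

[0] 0x07->0x0b len=4 : 16 a4 06 95
[1] 0x11->0x1d len=4 : 62 b5 82 25
[2] 0x0f->0x28 len=6 : 13 ad 62 b5 82 25
[3] 0x27->0x20 len=2 : eb 13
[4] 0x00->0x0f len=7 : 7a 59 aa 0c 68 94 d2
query mem[0x19]=0x1b, mem[0x21]=0x13, mem[0x12]=0x0c, mem[0x0f]=0x7a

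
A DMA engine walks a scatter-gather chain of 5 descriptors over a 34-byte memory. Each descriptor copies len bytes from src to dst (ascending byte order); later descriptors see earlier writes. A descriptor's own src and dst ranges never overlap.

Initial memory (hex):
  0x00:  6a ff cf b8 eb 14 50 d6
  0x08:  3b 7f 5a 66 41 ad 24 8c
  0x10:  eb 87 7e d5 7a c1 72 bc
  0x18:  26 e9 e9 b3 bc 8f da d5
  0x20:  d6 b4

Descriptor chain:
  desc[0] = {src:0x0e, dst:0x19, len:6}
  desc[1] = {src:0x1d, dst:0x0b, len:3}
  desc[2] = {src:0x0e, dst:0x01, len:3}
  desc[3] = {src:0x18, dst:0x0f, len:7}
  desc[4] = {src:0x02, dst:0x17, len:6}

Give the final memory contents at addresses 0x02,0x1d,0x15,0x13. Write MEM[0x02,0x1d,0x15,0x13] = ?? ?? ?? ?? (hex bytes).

MEM[0x02,0x1d,0x15,0x13] = 8c 7e d5 87

D0: mem[0x19..0x1e] <- [24 8c eb 87 7e d5]
D1: mem[0x0b..0x0d] <- [7e d5 d5]
D2: mem[0x01..0x03] <- [24 8c eb]
D3: mem[0x0f..0x15] <- [26 24 8c eb 87 7e d5]
D4: mem[0x17..0x1c] <- [8c eb eb 14 50 d6]
query mem[0x02]=0x8c, mem[0x1d]=0x7e, mem[0x15]=0xd5, mem[0x13]=0x87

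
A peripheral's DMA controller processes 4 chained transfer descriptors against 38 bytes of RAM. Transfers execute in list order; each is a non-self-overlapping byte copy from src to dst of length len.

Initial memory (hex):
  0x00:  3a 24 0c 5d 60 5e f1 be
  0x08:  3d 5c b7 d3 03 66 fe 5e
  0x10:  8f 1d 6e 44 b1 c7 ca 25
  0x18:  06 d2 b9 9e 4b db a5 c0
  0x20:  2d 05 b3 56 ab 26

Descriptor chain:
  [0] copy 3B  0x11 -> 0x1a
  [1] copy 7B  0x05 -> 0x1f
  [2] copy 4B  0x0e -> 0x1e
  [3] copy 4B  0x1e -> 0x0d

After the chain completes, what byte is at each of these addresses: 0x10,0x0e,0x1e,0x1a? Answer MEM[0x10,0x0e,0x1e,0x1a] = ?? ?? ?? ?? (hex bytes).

#0 dst[0x1a+3] := {0x1d,0x6e,0x44}
#1 dst[0x1f+7] := {0x5e,0xf1,0xbe,0x3d,0x5c,0xb7,0xd3}
#2 dst[0x1e+4] := {0xfe,0x5e,0x8f,0x1d}
#3 dst[0x0d+4] := {0xfe,0x5e,0x8f,0x1d}
query mem[0x10]=0x1d, mem[0x0e]=0x5e, mem[0x1e]=0xfe, mem[0x1a]=0x1d

MEM[0x10,0x0e,0x1e,0x1a] = 1d 5e fe 1d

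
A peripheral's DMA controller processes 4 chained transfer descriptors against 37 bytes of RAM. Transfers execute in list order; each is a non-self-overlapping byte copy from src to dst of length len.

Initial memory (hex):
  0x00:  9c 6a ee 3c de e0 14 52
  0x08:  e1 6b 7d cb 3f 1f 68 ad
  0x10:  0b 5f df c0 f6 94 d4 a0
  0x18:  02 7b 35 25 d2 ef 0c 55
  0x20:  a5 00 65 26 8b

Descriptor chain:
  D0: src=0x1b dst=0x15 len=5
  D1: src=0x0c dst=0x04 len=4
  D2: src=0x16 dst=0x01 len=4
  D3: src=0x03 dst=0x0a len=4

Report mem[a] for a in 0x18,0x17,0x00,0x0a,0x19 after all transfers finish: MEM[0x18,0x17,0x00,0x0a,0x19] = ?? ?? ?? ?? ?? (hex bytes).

  after D0: wrote 5B at 0x15 = 25d2ef0c55
  after D1: wrote 4B at 0x04 = 3f1f68ad
  after D2: wrote 4B at 0x01 = d2ef0c55
  after D3: wrote 4B at 0x0a = 0c551f68
query mem[0x18]=0x0c, mem[0x17]=0xef, mem[0x00]=0x9c, mem[0x0a]=0x0c, mem[0x19]=0x55

MEM[0x18,0x17,0x00,0x0a,0x19] = 0c ef 9c 0c 55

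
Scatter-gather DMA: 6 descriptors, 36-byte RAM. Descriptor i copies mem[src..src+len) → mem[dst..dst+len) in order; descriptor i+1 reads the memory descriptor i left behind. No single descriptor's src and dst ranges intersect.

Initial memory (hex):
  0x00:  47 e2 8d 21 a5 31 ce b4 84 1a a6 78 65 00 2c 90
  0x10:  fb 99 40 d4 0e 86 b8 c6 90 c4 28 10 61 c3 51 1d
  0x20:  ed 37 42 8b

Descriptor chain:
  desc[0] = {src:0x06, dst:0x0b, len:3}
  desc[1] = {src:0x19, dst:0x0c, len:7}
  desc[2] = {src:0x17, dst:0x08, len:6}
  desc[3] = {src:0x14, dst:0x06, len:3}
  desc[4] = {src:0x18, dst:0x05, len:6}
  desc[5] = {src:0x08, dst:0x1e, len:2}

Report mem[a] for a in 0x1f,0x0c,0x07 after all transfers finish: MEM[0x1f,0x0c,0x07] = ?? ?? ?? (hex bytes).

MEM[0x1f,0x0c,0x07] = 61 10 28

  after D0: wrote 3B at 0x0b = ceb484
  after D1: wrote 7B at 0x0c = c4281061c3511d
  after D2: wrote 6B at 0x08 = c690c4281061
  after D3: wrote 3B at 0x06 = 0e86b8
  after D4: wrote 6B at 0x05 = 90c4281061c3
  after D5: wrote 2B at 0x1e = 1061
query mem[0x1f]=0x61, mem[0x0c]=0x10, mem[0x07]=0x28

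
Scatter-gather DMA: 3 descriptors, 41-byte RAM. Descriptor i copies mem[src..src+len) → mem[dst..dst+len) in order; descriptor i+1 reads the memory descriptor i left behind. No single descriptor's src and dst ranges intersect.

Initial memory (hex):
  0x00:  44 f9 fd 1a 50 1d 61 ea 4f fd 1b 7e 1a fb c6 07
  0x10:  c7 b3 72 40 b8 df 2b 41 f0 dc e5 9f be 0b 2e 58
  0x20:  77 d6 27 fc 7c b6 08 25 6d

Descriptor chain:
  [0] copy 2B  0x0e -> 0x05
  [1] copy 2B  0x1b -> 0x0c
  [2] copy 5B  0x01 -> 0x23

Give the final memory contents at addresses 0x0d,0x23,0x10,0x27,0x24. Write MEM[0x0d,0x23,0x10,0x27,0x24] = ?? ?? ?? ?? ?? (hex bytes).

MEM[0x0d,0x23,0x10,0x27,0x24] = be f9 c7 c6 fd

  after D0: wrote 2B at 0x05 = c607
  after D1: wrote 2B at 0x0c = 9fbe
  after D2: wrote 5B at 0x23 = f9fd1a50c6
query mem[0x0d]=0xbe, mem[0x23]=0xf9, mem[0x10]=0xc7, mem[0x27]=0xc6, mem[0x24]=0xfd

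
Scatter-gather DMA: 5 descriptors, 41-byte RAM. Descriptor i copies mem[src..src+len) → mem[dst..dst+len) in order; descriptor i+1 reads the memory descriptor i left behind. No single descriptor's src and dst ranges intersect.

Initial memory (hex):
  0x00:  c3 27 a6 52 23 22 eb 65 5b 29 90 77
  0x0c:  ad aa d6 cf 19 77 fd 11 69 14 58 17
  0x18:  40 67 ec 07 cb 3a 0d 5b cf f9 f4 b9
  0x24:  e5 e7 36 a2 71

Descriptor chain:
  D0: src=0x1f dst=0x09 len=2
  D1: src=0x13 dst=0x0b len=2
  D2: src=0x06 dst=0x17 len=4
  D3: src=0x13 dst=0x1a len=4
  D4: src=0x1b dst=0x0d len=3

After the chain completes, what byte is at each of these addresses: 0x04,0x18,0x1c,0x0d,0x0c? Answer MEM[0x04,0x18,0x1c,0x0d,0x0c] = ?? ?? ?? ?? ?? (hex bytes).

[0] 0x1f->0x09 len=2 : 5b cf
[1] 0x13->0x0b len=2 : 11 69
[2] 0x06->0x17 len=4 : eb 65 5b 5b
[3] 0x13->0x1a len=4 : 11 69 14 58
[4] 0x1b->0x0d len=3 : 69 14 58
query mem[0x04]=0x23, mem[0x18]=0x65, mem[0x1c]=0x14, mem[0x0d]=0x69, mem[0x0c]=0x69

MEM[0x04,0x18,0x1c,0x0d,0x0c] = 23 65 14 69 69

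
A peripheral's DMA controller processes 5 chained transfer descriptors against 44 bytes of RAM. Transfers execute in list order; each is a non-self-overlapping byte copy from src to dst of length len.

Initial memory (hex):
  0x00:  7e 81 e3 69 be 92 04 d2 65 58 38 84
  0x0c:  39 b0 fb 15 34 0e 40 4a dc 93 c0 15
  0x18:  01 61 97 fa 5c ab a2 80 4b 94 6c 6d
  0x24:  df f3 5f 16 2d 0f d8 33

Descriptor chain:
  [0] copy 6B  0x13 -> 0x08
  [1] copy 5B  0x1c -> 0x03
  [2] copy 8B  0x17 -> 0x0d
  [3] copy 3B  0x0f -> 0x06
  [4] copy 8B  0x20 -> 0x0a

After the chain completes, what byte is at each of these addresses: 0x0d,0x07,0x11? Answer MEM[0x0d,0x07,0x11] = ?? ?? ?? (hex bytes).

#0 dst[0x08+6] := {0x4a,0xdc,0x93,0xc0,0x15,0x01}
#1 dst[0x03+5] := {0x5c,0xab,0xa2,0x80,0x4b}
#2 dst[0x0d+8] := {0x15,0x01,0x61,0x97,0xfa,0x5c,0xab,0xa2}
#3 dst[0x06+3] := {0x61,0x97,0xfa}
#4 dst[0x0a+8] := {0x4b,0x94,0x6c,0x6d,0xdf,0xf3,0x5f,0x16}
query mem[0x0d]=0x6d, mem[0x07]=0x97, mem[0x11]=0x16

MEM[0x0d,0x07,0x11] = 6d 97 16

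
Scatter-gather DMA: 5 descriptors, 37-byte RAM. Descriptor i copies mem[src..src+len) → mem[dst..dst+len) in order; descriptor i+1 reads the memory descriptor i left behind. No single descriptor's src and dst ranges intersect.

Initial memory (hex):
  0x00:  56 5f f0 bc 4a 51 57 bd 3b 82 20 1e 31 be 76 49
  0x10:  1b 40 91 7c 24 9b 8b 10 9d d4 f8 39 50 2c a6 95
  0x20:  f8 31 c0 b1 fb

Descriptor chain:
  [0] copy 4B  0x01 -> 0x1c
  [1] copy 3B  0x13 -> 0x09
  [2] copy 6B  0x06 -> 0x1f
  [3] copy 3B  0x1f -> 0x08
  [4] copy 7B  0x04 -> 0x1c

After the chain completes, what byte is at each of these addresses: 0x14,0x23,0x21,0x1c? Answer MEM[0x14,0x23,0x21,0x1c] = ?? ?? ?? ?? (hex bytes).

D0: mem[0x1c..0x1f] <- [5f f0 bc 4a]
D1: mem[0x09..0x0b] <- [7c 24 9b]
D2: mem[0x1f..0x24] <- [57 bd 3b 7c 24 9b]
D3: mem[0x08..0x0a] <- [57 bd 3b]
D4: mem[0x1c..0x22] <- [4a 51 57 bd 57 bd 3b]
query mem[0x14]=0x24, mem[0x23]=0x24, mem[0x21]=0xbd, mem[0x1c]=0x4a

MEM[0x14,0x23,0x21,0x1c] = 24 24 bd 4a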